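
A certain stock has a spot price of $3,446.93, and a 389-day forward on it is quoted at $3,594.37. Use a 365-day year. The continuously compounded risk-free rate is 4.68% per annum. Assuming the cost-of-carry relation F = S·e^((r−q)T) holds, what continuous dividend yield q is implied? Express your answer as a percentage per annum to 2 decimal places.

0.75%

From F = S·e^((r−q)T): (r − q) = ln(F/S)/T
ln(3594.37/3446.93) = ln(1.042774) = 0.041884
(r − q) = 0.041884 / (389/365) = 0.039300
q = r − ln(F/S)/T = 0.0468 − 0.039300 = 0.007500
q = 0.75%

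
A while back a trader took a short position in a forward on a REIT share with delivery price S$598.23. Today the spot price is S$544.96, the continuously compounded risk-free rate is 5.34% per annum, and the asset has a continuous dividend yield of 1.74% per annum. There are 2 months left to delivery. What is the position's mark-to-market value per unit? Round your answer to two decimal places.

Current fair forward for the remaining 2 months: F = S·e^((r − q)·T), (r − q) = 0.0534 − 0.0174 = 0.0360
F = 544.96 · e^(0.0360 × 2/12) = 544.96 × 1.006018 = 548.2396
Value of long forward = (F − K)·e^(−rT) = (548.2396 − 598.23) · e^(−0.0534·2/12)
= -49.9904 × 0.991139 = -49.55
Short position value = −(long value) = S$49.55

S$49.55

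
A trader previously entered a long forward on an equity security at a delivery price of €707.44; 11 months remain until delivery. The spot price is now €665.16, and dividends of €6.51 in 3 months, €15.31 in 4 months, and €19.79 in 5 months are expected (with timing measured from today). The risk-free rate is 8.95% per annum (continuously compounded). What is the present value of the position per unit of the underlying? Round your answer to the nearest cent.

-€26.85

PV(remaining dividends) I = 6.51·e^(−0.0895·3/12) + 15.31·e^(−0.0895·4/12) + 19.79·e^(−0.0895·5/12) = 40.2915
Current forward F = (S − I)·e^(rT) = (665.16 − 40.2915)·e^(0.0895·11/12) = 624.8685 × 1.085501 = 678.2954
Value (long) = (F − K)·e^(−rT) = (678.2954 − 707.44) × 0.921234 = -26.8490
Value = -€26.85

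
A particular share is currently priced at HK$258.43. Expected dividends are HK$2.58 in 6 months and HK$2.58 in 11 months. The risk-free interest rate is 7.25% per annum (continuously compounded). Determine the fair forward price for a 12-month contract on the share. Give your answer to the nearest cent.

PV(dividends) I = 2.58·e^(−0.0725·6/12) + 2.58·e^(−0.0725·11/12)
I = 2.4881 + 2.4141 = 4.9022
F = (S − I)·e^(rT) = (258.43 − 4.9022) · e^(0.0725·12/12)
= 253.5278 · e^0.072500 = 253.5278 × 1.075193 = HK$272.59

HK$272.59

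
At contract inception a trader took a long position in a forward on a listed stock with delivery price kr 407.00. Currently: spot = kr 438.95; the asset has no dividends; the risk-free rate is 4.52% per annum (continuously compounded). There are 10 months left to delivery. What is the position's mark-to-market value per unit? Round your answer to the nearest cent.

kr 47.00

Current fair forward for the remaining 10 months: F = S·e^(r·T), r = 0.0452
F = 438.95 · e^(0.0452 × 10/12) = 438.95 × 1.038385 = 455.7991
Value of long forward = (F − K)·e^(−rT) = (455.7991 − 407.00) · e^(−0.0452·10/12)
= 48.7991 × 0.963034 = 47.00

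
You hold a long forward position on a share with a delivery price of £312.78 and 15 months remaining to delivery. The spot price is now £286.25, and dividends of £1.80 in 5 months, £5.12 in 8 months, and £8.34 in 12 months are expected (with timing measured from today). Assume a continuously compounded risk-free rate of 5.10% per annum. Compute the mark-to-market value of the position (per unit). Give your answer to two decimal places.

-£21.85

PV(remaining dividends) I = 1.80·e^(−0.0510·5/12) + 5.12·e^(−0.0510·8/12) + 8.34·e^(−0.0510·12/12) = 14.6363
Current forward F = (S − I)·e^(rT) = (286.25 − 14.6363)·e^(0.0510·15/12) = 271.6137 × 1.065826 = 289.4929
Value (long) = (F − K)·e^(−rT) = (289.4929 − 312.78) × 0.938240 = -21.8489
Value = -£21.85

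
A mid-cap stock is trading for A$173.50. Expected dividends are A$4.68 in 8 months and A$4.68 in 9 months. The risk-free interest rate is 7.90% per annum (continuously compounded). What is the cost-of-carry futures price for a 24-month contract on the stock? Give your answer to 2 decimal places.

A$192.83

PV(dividends) I = 4.68·e^(−0.0790·8/12) + 4.68·e^(−0.0790·9/12)
I = 4.4399 + 4.4108 = 8.8507
F = (S − I)·e^(rT) = (173.50 − 8.8507) · e^(0.0790·24/12)
= 164.6493 · e^0.158000 = 164.6493 × 1.171166 = A$192.83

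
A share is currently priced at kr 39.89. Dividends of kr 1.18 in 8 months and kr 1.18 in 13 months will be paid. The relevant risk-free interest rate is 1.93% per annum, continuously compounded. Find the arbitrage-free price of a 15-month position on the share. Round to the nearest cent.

PV(dividends) I = 1.18·e^(−0.0193·8/12) + 1.18·e^(−0.0193·13/12)
I = 1.1649 + 1.1556 = 2.3205
F = (S − I)·e^(rT) = (39.89 − 2.3205) · e^(0.0193·15/12)
= 37.5695 · e^0.024125 = 37.5695 × 1.024418 = kr 38.49

kr 38.49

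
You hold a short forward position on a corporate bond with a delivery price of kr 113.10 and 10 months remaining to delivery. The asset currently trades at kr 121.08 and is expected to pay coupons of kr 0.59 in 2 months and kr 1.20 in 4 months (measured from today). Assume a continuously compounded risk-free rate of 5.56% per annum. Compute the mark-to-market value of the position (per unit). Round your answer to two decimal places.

PV(remaining coupons) I = 0.59·e^(−0.0556·2/12) + 1.20·e^(−0.0556·4/12) = 1.7625
Current forward F = (S − I)·e^(rT) = (121.08 − 1.7625)·e^(0.0556·10/12) = 119.3175 × 1.047423 = 124.9759
Value (long) = (F − K)·e^(−rT) = (124.9759 − 113.10) × 0.954724 = 11.3382
Short position value = −(long value) = -kr 11.34

-kr 11.34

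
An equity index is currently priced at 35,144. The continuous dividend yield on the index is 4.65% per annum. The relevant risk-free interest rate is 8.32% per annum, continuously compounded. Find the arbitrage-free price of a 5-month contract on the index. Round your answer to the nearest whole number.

F = S·e^((r − q)T) = 35144 · e^((0.0832 − 0.0465) × 5/12)
= 35144 · e^0.015292 = 35144 × 1.015410
F = 35,686

35,686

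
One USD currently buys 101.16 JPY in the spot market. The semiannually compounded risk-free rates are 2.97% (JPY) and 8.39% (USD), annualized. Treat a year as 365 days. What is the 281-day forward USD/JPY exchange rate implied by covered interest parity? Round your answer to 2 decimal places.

97.14

By covered interest parity, F = S · (1+r_JPY/2)^(2T) / (1+r_USD/2)^(2T)
= 101.16 × 1.022956 / 1.065318 = 101.16 × 0.960235
F = 97.14 JPY per USD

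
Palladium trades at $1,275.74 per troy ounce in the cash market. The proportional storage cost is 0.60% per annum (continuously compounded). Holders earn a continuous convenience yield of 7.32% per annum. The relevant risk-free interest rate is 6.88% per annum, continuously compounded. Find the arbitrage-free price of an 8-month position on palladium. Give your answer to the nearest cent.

$1,277.10 per troy ounce

Net carry = r + u − y = 0.0688 + 0.0060 − 0.0732 = 0.0016
F = S·e^((r+u−y)T) = 1275.74 · e^(0.0016 × 8/12) = 1275.74 · e^0.00106667
= 1275.74 × 1.00106724 = $1,277.10 per troy ounce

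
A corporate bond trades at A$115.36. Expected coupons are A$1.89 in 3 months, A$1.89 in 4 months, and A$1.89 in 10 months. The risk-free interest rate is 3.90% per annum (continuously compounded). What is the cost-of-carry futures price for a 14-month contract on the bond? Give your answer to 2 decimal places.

A$114.90

PV(coupons) I = 1.89·e^(−0.0390·3/12) + 1.89·e^(−0.0390·4/12) + 1.89·e^(−0.0390·10/12)
I = 1.8717 + 1.8656 + 1.8296 = 5.5669
F = (S − I)·e^(rT) = (115.36 − 5.5669) · e^(0.0390·14/12)
= 109.7931 · e^0.045500 = 109.7931 × 1.046551 = A$114.90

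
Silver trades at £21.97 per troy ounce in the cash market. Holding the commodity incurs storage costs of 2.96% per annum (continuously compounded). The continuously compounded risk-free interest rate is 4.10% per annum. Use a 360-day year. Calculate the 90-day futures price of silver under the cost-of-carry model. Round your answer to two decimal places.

Net carry = r + u − y = 0.0410 + 0.0296 − 0.0000 = 0.0706
F = S·e^((r+u−y)T) = 21.97 · e^(0.0706 × 90/360) = 21.97 · e^0.017650
= 21.97 × 1.017807 = £22.36 per troy ounce

£22.36 per troy ounce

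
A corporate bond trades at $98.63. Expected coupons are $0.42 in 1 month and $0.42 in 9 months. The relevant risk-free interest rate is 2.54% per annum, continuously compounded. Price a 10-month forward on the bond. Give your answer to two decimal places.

$99.89

PV(coupons) I = 0.42·e^(−0.0254·1/12) + 0.42·e^(−0.0254·9/12)
I = 0.4191 + 0.4121 = 0.8312
F = (S − I)·e^(rT) = (98.63 − 0.8312) · e^(0.0254·10/12)
= 97.7988 · e^0.021167 = 97.7988 × 1.021393 = $99.89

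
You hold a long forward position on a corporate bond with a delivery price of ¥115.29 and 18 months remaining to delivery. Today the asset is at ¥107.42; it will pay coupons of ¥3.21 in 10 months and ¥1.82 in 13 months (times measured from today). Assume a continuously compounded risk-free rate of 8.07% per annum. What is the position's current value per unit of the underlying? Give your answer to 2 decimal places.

PV(remaining coupons) I = 3.21·e^(−0.0807·10/12) + 1.82·e^(−0.0807·13/12) = 4.6689
Current forward F = (S − I)·e^(rT) = (107.42 − 4.6689)·e^(0.0807·18/12) = 102.7511 × 1.128681 = 115.9732
Value (long) = (F − K)·e^(−rT) = (115.9732 − 115.29) × 0.885990 = 0.6053
Value = ¥0.61

¥0.61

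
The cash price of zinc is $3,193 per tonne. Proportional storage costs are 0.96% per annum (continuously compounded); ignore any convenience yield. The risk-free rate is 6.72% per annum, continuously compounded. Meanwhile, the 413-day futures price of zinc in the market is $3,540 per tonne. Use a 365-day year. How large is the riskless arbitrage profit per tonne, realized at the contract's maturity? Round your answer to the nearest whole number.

Fair futures: F* = S·e^(carry·T), with carry = (r + u) = 0.0672 + 0.0096 = 0.0768
F* = 3193 · e^(0.0768 × 413/365) = 3193 · e^0.086900 = 3193 × 1.090788 = $3482.8861
Market $3540 > fair $3482.8861: forward overpriced → cash-and-carry (buy spot, short the forward).
At maturity, profit = |F_mkt − F*| = |3540 − 3482.8861| = $57 per tonne

$57 per tonne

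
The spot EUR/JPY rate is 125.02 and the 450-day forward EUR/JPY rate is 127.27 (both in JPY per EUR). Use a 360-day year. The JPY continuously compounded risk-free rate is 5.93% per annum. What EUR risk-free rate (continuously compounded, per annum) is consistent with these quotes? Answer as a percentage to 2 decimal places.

4.50%

F = S·e^((r_JPY − r_EUR)T) ⇒ r_EUR = r_JPY − ln(F/S)/T
ln(127.27/125.02) = 0.017837; /(450/360) = 0.014270
r_EUR = 0.0593 − 0.014270 = 0.045030
r_EUR = 4.50%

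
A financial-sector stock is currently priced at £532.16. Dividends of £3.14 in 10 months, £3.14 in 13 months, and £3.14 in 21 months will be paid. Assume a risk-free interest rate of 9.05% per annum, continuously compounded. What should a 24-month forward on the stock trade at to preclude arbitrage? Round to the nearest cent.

PV(dividends) I = 3.14·e^(−0.0905·10/12) + 3.14·e^(−0.0905·13/12) + 3.14·e^(−0.0905·21/12)
I = 2.9119 + 2.8468 + 2.6801 = 8.4388
F = (S − I)·e^(rT) = (532.16 − 8.4388) · e^(0.0905·24/12)
= 523.7212 · e^0.181000 = 523.7212 × 1.198415 = £627.64

£627.64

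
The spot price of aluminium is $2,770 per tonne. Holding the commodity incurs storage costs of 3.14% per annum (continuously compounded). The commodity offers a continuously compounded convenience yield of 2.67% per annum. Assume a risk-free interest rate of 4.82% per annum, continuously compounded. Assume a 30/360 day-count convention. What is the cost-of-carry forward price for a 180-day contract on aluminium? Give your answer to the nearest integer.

$2,844 per tonne

Net carry = r + u − y = 0.0482 + 0.0314 − 0.0267 = 0.0529
F = S·e^((r+u−y)T) = 2770 · e^(0.0529 × 180/360) = 2770 · e^0.026450
= 2770 × 1.026803 = $2,844 per tonne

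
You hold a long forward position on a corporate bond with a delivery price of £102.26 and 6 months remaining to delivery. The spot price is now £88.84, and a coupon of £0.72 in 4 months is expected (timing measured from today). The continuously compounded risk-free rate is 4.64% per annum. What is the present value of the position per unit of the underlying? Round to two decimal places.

-£11.78

PV(remaining coupons) I = 0.72·e^(−0.0464·4/12) = 0.7089
Current forward F = (S − I)·e^(rT) = (88.84 − 0.7089)·e^(0.0464·6/12) = 88.1311 × 1.023471 = 90.1996
Value (long) = (F − K)·e^(−rT) = (90.1996 − 102.26) × 0.977067 = -11.7838
Value = -£11.78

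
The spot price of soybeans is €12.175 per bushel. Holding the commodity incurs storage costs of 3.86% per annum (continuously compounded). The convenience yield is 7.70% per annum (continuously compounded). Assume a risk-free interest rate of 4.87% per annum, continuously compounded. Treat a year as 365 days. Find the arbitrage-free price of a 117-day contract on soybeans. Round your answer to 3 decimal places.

Net carry = r + u − y = 0.0487 + 0.0386 − 0.0770 = 0.0103
F = S·e^((r+u−y)T) = 12.175 · e^(0.0103 × 117/365) = 12.175 · e^0.003302
= 12.175 × 1.003307 = €12.215 per bushel

€12.215 per bushel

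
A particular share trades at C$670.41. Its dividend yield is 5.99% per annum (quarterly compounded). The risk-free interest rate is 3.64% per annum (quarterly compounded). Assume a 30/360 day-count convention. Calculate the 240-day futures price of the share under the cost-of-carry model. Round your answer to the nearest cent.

F = S · (1+r/4)^(4T) / (1+q/4)^(4T)
= 670.41 × 1.024451 / 1.040433 = 670.41 × 0.984639
F = C$660.11

C$660.11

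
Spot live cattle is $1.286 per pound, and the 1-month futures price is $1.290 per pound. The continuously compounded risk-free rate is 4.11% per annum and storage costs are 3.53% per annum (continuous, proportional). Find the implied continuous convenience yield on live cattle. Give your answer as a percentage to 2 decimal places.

F = S·e^((r+u−y)T) ⇒ (r+u−y) = ln(F/S)/T
ln(1.290/1.286) = 0.003106; /T ⇒ 0.037272
y = r + u − ln(F/S)/T = 0.0411 + 0.0353 − 0.037272 = 0.039128
y = 3.91%

3.91%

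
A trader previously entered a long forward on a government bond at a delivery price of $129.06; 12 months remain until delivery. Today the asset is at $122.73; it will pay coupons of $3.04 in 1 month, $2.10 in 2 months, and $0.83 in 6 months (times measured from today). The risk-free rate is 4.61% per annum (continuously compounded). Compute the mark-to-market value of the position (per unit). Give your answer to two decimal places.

-$6.44

PV(remaining coupons) I = 3.04·e^(−0.0461·1/12) + 2.10·e^(−0.0461·2/12) + 0.83·e^(−0.0461·6/12) = 5.9234
Current forward F = (S − I)·e^(rT) = (122.73 − 5.9234)·e^(0.0461·12/12) = 116.8066 × 1.047179 = 122.3174
Value (long) = (F − K)·e^(−rT) = (122.3174 − 129.06) × 0.954946 = -6.4388
Value = -$6.44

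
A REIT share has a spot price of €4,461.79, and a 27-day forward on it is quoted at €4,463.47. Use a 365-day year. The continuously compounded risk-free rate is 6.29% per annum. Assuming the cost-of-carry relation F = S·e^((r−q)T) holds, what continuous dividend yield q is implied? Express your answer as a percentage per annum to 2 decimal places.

5.78%

From F = S·e^((r−q)T): (r − q) = ln(F/S)/T
ln(4463.47/4461.79) = ln(1.000377) = 0.000377
(r − q) = 0.000377 / (27/365) = 0.005096
q = r − ln(F/S)/T = 0.0629 − 0.005096 = 0.057804
q = 5.78%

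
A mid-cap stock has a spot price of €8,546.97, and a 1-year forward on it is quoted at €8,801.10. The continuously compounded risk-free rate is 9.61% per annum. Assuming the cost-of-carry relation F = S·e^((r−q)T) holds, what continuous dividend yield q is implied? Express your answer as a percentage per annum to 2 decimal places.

6.68%

From F = S·e^((r−q)T): (r − q) = ln(F/S)/T
ln(8801.10/8546.97) = ln(1.029733) = 0.029300
(r − q) = 0.029300 / (1) = 0.029300
q = r − ln(F/S)/T = 0.0961 − 0.029300 = 0.066800
q = 6.68%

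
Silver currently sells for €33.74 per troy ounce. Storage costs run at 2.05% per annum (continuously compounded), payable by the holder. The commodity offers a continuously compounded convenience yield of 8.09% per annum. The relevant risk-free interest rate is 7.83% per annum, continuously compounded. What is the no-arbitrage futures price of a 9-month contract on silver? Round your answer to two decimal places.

Net carry = r + u − y = 0.0783 + 0.0205 − 0.0809 = 0.0179
F = S·e^((r+u−y)T) = 33.74 · e^(0.0179 × 9/12) = 33.74 · e^0.013425
= 33.74 × 1.013516 = €34.20 per troy ounce

€34.20 per troy ounce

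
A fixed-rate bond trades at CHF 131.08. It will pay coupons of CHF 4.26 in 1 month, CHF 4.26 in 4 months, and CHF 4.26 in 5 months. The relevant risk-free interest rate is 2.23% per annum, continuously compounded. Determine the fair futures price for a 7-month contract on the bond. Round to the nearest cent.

CHF 119.93

PV(coupons) I = 4.26·e^(−0.0223·1/12) + 4.26·e^(−0.0223·4/12) + 4.26·e^(−0.0223·5/12)
I = 4.2521 + 4.2285 + 4.2206 = 12.7012
F = (S − I)·e^(rT) = (131.08 − 12.7012) · e^(0.0223·7/12)
= 118.3788 · e^0.013008 = 118.3788 × 1.013093 = CHF 119.93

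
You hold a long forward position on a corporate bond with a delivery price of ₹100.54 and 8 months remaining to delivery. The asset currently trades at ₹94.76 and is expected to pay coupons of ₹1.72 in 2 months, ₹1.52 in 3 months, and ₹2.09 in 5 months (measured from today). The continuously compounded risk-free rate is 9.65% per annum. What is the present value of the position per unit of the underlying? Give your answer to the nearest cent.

-₹4.70

PV(remaining coupons) I = 1.72·e^(−0.0965·2/12) + 1.52·e^(−0.0965·3/12) + 2.09·e^(−0.0965·5/12) = 5.1840
Current forward F = (S − I)·e^(rT) = (94.76 − 5.1840)·e^(0.0965·8/12) = 89.5760 × 1.066448 = 95.5281
Value (long) = (F − K)·e^(−rT) = (95.5281 − 100.54) × 0.937692 = -4.6996
Value = -₹4.70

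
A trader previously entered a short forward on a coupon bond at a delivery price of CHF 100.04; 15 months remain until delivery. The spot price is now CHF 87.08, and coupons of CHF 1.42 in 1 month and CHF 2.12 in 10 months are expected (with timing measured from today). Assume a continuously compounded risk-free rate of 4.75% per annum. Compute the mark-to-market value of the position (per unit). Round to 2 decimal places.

CHF 10.65

PV(remaining coupons) I = 1.42·e^(−0.0475·1/12) + 2.12·e^(−0.0475·10/12) = 3.4521
Current forward F = (S − I)·e^(rT) = (87.08 − 3.4521)·e^(0.0475·15/12) = 83.6279 × 1.061173 = 88.7437
Value (long) = (F − K)·e^(−rT) = (88.7437 − 100.04) × 0.942353 = -10.6451
Short position value = −(long value) = CHF 10.65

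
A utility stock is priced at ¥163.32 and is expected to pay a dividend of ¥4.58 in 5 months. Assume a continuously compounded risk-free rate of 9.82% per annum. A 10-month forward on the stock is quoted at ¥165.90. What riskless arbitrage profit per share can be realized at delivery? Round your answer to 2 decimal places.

¥6.58 per share

PV(dividends) I = 4.58·e^(−0.0982·5/12) = 4.3964
Fair forward F* = (S − I)·e^(rT) = (163.32 − 4.3964)·e^0.081833 = 158.9236 × 1.085275 = 172.4758
Market ¥165.90 < fair 172.4758: forward underpriced → reverse cash-and-carry (short the stock, invest proceeds at r, pay the dividends, go long the forward).
Profit at T = |F_mkt − F*| = |165.90 − 172.4758| = ¥6.58 per share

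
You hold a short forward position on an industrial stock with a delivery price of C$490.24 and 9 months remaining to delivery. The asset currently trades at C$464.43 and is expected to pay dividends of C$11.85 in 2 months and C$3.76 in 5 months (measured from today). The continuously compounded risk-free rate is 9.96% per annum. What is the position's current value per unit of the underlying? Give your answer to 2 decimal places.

PV(remaining dividends) I = 11.85·e^(−0.0996·2/12) + 3.76·e^(−0.0996·5/12) = 15.2621
Current forward F = (S − I)·e^(rT) = (464.43 − 15.2621)·e^(0.0996·9/12) = 449.1679 × 1.077561 = 484.0058
Value (long) = (F − K)·e^(−rT) = (484.0058 − 490.24) × 0.928022 = -5.7855
Short position value = −(long value) = C$5.79

C$5.79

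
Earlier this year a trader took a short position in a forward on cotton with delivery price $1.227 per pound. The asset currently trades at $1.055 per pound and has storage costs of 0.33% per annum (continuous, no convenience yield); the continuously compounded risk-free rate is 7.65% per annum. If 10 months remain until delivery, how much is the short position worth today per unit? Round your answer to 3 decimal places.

Current fair forward for the remaining 10 months: F = S·e^((r + u)·T), (r + u) = 0.0765 + 0.0033 = 0.0798
F = 1.055 · e^(0.0798 × 10/12) = 1.055 × 1.068761 = 1.1275
Value of long forward = (F − K)·e^(−rT) = (1.1275 − 1.227) · e^(−0.0765·10/12)
= -0.0995 × 0.938240 = -0.093
Short position value = −(long value) = $0.093

$0.093 per pound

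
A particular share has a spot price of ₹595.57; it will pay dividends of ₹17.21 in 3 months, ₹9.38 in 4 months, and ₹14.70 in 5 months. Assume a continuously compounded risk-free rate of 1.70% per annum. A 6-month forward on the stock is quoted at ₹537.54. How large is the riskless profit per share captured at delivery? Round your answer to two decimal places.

PV(dividends) I = 17.21·e^(−0.0170·3/12) + 9.38·e^(−0.0170·4/12) + 14.70·e^(−0.0170·5/12) = 41.0603
Fair forward F* = (S − I)·e^(rT) = (595.57 − 41.0603)·e^0.008500 = 554.5097 × 1.008536 = 559.2430
Market ₹537.54 < fair 559.2430: forward underpriced → reverse cash-and-carry (short the stock, invest proceeds at r, pay the dividends, go long the forward).
Profit at T = |F_mkt − F*| = |537.54 − 559.2430| = ₹21.70 per share

₹21.70 per share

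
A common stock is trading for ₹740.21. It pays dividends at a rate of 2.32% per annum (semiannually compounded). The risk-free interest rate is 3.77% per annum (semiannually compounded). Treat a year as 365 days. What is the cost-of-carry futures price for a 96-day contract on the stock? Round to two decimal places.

₹743.00

F = S · (1+r/2)^(2T) / (1+q/2)^(2T)
= 740.21 × 1.009872 / 1.006085 = 740.21 × 1.003764
F = ₹743.00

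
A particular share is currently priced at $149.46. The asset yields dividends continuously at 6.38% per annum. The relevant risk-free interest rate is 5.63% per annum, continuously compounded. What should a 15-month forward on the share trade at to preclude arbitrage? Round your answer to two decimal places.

$148.07

F = S·e^((r − q)T) = 149.46 · e^((0.0563 − 0.0638) × 15/12)
= 149.46 · e^-0.009375 = 149.46 × 0.990669
F = $148.07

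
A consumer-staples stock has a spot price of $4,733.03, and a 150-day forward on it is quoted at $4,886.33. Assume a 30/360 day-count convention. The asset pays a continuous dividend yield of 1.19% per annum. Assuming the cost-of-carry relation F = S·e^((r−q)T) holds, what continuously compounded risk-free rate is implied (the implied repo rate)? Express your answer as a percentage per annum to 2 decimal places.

From F = S·e^((r−q)T): (r − q) = ln(F/S)/T
ln(4886.33/4733.03) = ln(1.032389) = 0.031876
(r − q) = 0.031876 / (150/360) = 0.076502
r = ln(F/S)/T + q = 0.076502 + 0.0119 = 0.088402
r = 8.84%

8.84%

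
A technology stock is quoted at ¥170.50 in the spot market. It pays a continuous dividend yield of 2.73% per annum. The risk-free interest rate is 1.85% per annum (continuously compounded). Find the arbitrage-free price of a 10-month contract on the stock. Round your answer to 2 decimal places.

F = S·e^((r − q)T) = 170.50 · e^((0.0185 − 0.0273) × 10/12)
= 170.50 · e^-0.007333 = 170.50 × 0.992694
F = ¥169.25

¥169.25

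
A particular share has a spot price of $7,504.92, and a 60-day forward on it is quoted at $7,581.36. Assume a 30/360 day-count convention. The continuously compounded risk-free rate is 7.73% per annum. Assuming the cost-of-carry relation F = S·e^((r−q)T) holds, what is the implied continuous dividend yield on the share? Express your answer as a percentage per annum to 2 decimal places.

1.65%

From F = S·e^((r−q)T): (r − q) = ln(F/S)/T
ln(7581.36/7504.92) = ln(1.010185) = 0.010133
(r − q) = 0.010133 / (60/360) = 0.060798
q = r − ln(F/S)/T = 0.0773 − 0.060798 = 0.016502
q = 1.65%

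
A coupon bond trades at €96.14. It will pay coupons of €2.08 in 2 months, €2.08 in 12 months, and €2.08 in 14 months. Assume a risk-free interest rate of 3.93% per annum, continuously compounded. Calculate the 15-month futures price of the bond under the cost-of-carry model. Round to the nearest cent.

PV(coupons) I = 2.08·e^(−0.0393·2/12) + 2.08·e^(−0.0393·12/12) + 2.08·e^(−0.0393·14/12)
I = 2.0664 + 1.9998 + 1.9868 = 6.0530
F = (S − I)·e^(rT) = (96.14 − 6.0530) · e^(0.0393·15/12)
= 90.0870 · e^0.049125 = 90.0870 × 1.050352 = €94.62

€94.62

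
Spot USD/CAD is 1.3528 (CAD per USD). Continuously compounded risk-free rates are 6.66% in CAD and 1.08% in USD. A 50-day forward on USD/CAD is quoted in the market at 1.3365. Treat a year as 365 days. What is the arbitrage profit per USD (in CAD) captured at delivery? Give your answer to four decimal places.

0.0267 per USD (in CAD)

Fair forward: F* = S·e^(carry·T), with carry = (r_CAD − r_USD) = 0.0666 − 0.0108 = 0.0558
F* = 1.3528 · e^(0.0558 × 50/365) = 1.3528 · e^0.007644 = 1.3528 × 1.007673 = 1.3632
Market 1.3365 < fair 1.3632: forward underpriced → reverse cash-and-carry (short spot, go long the forward).
At maturity, profit = |F_mkt − F*| = |1.3365 − 1.3632| = 0.0267 per USD (in CAD)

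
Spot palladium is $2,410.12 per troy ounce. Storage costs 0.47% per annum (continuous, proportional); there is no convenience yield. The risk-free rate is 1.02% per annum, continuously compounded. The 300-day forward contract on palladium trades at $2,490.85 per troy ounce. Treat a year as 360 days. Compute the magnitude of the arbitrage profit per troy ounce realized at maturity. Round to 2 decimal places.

Fair forward: F* = S·e^(carry·T), with carry = (r + u) = 0.0102 + 0.0047 = 0.0149
F* = 2410.12 · e^(0.0149 × 300/360) = 2410.12 · e^0.01241667 = 2410.12 × 1.01249408 = $2440.2322
Market $2490.85 > fair $2440.2322: forward overpriced → cash-and-carry (buy spot, short the forward).
At maturity, profit = |F_mkt − F*| = |2490.85 − 2440.2322| = $50.62 per troy ounce

$50.62 per troy ounce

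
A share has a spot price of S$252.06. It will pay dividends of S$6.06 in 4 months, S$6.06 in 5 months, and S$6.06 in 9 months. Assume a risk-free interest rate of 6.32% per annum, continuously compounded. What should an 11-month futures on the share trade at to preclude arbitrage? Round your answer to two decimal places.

PV(dividends) I = 6.06·e^(−0.0632·4/12) + 6.06·e^(−0.0632·5/12) + 6.06·e^(−0.0632·9/12)
I = 5.9337 + 5.9025 + 5.7795 = 17.6157
F = (S − I)·e^(rT) = (252.06 − 17.6157) · e^(0.0632·11/12)
= 234.4443 · e^0.057933 = 234.4443 × 1.059644 = S$248.43

S$248.43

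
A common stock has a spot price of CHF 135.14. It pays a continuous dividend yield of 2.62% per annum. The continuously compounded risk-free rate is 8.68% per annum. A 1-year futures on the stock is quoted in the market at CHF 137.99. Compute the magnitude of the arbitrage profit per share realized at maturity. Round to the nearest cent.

CHF 5.59 per share

Fair futures: F* = S·e^(carry·T), with carry = (r − q) = 0.0868 − 0.0262 = 0.0606
F* = 135.14 · e^(0.0606 × 1) = 135.14 · e^0.060600 = 135.14 × 1.062474 = CHF 143.5827
Market CHF 137.99 < fair CHF 143.5827: forward underpriced → reverse cash-and-carry (short spot, go long the forward).
At maturity, profit = |F_mkt − F*| = |137.99 − 143.5827| = CHF 5.59 per share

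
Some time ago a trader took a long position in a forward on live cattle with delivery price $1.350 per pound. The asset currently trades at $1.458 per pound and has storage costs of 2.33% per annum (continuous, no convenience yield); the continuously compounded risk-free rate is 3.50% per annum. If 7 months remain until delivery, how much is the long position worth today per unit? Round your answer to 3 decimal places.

$0.155 per pound

Current fair forward for the remaining 7 months: F = S·e^((r + u)·T), (r + u) = 0.0350 + 0.0233 = 0.0583
F = 1.458 · e^(0.0583 × 7/12) = 1.458 × 1.034593 = 1.5084
Value of long forward = (F − K)·e^(−rT) = (1.5084 − 1.350) · e^(−0.0350·7/12)
= 0.1584 × 0.979790 = 0.155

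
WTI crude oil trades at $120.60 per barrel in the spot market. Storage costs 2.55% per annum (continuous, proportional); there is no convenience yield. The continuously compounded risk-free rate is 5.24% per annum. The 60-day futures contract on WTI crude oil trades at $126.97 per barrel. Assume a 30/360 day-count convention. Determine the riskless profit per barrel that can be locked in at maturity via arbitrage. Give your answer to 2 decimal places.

Fair futures: F* = S·e^(carry·T), with carry = (r + u) = 0.0524 + 0.0255 = 0.0779
F* = 120.60 · e^(0.0779 × 60/360) = 120.60 · e^0.012983 = 120.60 × 1.013068 = $122.1760
Market $126.97 > fair $122.1760: forward overpriced → cash-and-carry (buy spot, short the forward).
At maturity, profit = |F_mkt − F*| = |126.97 − 122.1760| = $4.79 per barrel

$4.79 per barrel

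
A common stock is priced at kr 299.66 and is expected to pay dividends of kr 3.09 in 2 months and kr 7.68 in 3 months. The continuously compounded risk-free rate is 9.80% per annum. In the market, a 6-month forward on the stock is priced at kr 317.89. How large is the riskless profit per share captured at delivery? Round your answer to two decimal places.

PV(dividends) I = 3.09·e^(−0.0980·2/12) + 7.68·e^(−0.0980·3/12) = 10.5341
Fair forward F* = (S − I)·e^(rT) = (299.66 − 10.5341)·e^0.049000 = 289.1259 × 1.050220 = 303.6458
Market kr 317.89 > fair 303.6458: forward overpriced → cash-and-carry (borrow at r, buy the stock and collect the dividends, short the forward).
Profit at T = |F_mkt − F*| = |317.89 − 303.6458| = kr 14.24 per share

kr 14.24 per share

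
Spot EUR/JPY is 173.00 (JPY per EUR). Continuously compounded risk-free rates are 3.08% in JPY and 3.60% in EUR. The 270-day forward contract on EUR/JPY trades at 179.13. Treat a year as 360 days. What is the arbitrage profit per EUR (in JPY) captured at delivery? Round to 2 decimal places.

Fair forward: F* = S·e^(carry·T), with carry = (r_JPY − r_EUR) = 0.0308 − 0.0360 = -0.0052
F* = 173.00 · e^(-0.0052 × 270/360) = 173.00 · e^-0.003900 = 173.00 × 0.996108 = 172.3267
Market 179.13 > fair 172.3267: forward overpriced → cash-and-carry (buy spot, short the forward).
At maturity, profit = |F_mkt − F*| = |179.13 − 172.3267| = 6.80 per EUR (in JPY)

6.80 per EUR (in JPY)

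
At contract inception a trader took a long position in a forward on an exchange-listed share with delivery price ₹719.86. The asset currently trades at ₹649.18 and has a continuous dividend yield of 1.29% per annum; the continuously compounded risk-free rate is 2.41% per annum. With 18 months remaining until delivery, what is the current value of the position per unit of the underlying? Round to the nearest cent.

Current fair forward for the remaining 18 months: F = S·e^((r − q)·T), (r − q) = 0.0241 − 0.0129 = 0.0112
F = 649.18 · e^(0.0112 × 18/12) = 649.18 × 1.016942 = 660.1784
Value of long forward = (F − K)·e^(−rT) = (660.1784 − 719.86) · e^(−0.0241·18/12)
= -59.6816 × 0.964496 = -57.56

-₹57.56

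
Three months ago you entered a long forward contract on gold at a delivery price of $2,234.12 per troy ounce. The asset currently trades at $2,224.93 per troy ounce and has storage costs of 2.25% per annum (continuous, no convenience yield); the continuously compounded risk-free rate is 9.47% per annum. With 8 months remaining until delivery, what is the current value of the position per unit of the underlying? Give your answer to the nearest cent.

Current fair forward for the remaining 8 months: F = S·e^((r + u)·T), (r + u) = 0.0947 + 0.0225 = 0.1172
F = 2224.93 · e^(0.1172 × 8/12) = 2224.93 × 1.08126682 = 2405.7430
Value of long forward = (F − K)·e^(−rT) = (2405.7430 − 2234.12) · e^(−0.0947·8/12)
= 171.6230 × 0.93881829 = 161.12

$161.12 per troy ounce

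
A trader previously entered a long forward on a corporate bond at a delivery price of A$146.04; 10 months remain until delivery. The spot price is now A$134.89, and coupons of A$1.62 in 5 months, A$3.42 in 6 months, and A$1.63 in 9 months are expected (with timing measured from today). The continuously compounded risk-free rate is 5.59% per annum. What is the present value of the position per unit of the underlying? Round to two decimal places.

PV(remaining coupons) I = 1.62·e^(−0.0559·5/12) + 3.42·e^(−0.0559·6/12) + 1.63·e^(−0.0559·9/12) = 6.4715
Current forward F = (S − I)·e^(rT) = (134.89 − 6.4715)·e^(0.0559·10/12) = 128.4185 × 1.047685 = 134.5421
Value (long) = (F − K)·e^(−rT) = (134.5421 − 146.04) × 0.954485 = -10.9746
Value = -A$10.97

-A$10.97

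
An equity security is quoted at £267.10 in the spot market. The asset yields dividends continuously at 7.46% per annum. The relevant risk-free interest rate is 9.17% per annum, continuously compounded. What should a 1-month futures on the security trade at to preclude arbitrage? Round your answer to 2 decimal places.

£267.48

F = S·e^((r − q)T) = 267.10 · e^((0.0917 − 0.0746) × 1/12)
= 267.10 · e^0.001425 = 267.10 × 1.001426
F = £267.48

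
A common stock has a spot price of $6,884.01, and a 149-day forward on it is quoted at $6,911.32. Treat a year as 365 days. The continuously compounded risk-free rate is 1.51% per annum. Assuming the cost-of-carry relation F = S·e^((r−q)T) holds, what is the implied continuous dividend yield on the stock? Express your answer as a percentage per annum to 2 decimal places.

0.54%

From F = S·e^((r−q)T): (r − q) = ln(F/S)/T
ln(6911.32/6884.01) = ln(1.003967) = 0.003959
(r − q) = 0.003959 / (149/365) = 0.009698
q = r − ln(F/S)/T = 0.0151 − 0.009698 = 0.005402
q = 0.54%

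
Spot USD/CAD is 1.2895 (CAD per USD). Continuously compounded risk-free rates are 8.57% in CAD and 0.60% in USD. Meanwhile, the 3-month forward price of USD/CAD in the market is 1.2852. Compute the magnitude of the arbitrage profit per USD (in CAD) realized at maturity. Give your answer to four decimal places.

0.0303 per USD (in CAD)

Fair forward: F* = S·e^(carry·T), with carry = (r_CAD − r_USD) = 0.0857 − 0.0060 = 0.0797
F* = 1.2895 · e^(0.0797 × 3/12) = 1.2895 · e^0.019925 = 1.2895 × 1.020125 = 1.3155
Market 1.2852 < fair 1.3155: forward underpriced → reverse cash-and-carry (short spot, go long the forward).
At maturity, profit = |F_mkt − F*| = |1.2852 − 1.3155| = 0.0303 per USD (in CAD)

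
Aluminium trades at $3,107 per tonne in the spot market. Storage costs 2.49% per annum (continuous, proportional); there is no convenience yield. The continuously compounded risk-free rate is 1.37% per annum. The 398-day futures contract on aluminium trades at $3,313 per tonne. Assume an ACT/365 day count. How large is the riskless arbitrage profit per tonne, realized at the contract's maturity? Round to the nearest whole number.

Fair futures: F* = S·e^(carry·T), with carry = (r + u) = 0.0137 + 0.0249 = 0.0386
F* = 3107 · e^(0.0386 × 398/365) = 3107 · e^0.042090 = 3107 × 1.042988 = $3240.5637
Market $3313 > fair $3240.5637: forward overpriced → cash-and-carry (buy spot, short the forward).
At maturity, profit = |F_mkt − F*| = |3313 − 3240.5637| = $72 per tonne

$72 per tonne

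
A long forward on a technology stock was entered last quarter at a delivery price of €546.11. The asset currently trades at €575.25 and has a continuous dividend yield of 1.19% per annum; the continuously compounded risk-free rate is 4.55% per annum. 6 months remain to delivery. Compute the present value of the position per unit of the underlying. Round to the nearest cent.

€38.01

Current fair forward for the remaining 6 months: F = S·e^((r − q)·T), (r − q) = 0.0455 − 0.0119 = 0.0336
F = 575.25 · e^(0.0336 × 6/12) = 575.25 × 1.016942 = 584.9959
Value of long forward = (F − K)·e^(−rT) = (584.9959 − 546.11) · e^(−0.0455·6/12)
= 38.8859 × 0.977507 = 38.01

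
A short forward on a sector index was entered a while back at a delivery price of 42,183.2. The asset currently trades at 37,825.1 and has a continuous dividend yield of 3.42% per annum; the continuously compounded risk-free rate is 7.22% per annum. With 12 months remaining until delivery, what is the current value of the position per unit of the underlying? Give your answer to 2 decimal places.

2691.57

Current fair forward for the remaining 12 months: F = S·e^((r − q)·T), (r − q) = 0.0722 − 0.0342 = 0.0380
F = 37825.1 · e^(0.0380 × 12/12) = 37825.1 × 1.03873123 = 39290.1126
Value of long forward = (F − K)·e^(−rT) = (39290.1126 − 42183.2) · e^(−0.0722·12/12)
= -2893.0874 × 0.93034481 = -2691.57
Short position value = −(long value) = 2691.57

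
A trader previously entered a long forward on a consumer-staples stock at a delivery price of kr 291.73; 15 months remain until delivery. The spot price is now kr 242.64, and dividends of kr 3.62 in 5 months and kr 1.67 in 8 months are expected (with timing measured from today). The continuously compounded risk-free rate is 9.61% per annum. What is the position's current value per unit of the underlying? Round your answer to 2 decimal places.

-kr 21.11

PV(remaining dividends) I = 3.62·e^(−0.0961·5/12) + 1.67·e^(−0.0961·8/12) = 5.0443
Current forward F = (S − I)·e^(rT) = (242.64 − 5.0443)·e^(0.0961·15/12) = 237.5957 × 1.127638 = 267.9219
Value (long) = (F − K)·e^(−rT) = (267.9219 − 291.73) × 0.886810 = -21.1133
Value = -kr 21.11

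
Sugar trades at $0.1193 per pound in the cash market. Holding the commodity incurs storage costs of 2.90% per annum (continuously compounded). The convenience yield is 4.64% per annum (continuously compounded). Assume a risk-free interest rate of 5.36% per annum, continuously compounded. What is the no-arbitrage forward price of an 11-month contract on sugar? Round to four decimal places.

$0.1233 per pound

Net carry = r + u − y = 0.0536 + 0.0290 − 0.0464 = 0.0362
F = S·e^((r+u−y)T) = 0.1193 · e^(0.0362 × 11/12) = 0.1193 · e^0.033183
= 0.1193 × 1.033740 = $0.1233 per pound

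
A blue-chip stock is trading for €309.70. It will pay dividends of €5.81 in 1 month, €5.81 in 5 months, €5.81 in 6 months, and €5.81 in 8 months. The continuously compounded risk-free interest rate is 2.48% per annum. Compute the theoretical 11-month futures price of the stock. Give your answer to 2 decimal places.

€293.29

PV(dividends) I = 5.81·e^(−0.0248·1/12) + 5.81·e^(−0.0248·5/12) + 5.81·e^(−0.0248·6/12) + 5.81·e^(−0.0248·8/12)
I = 5.7980 + 5.7503 + 5.7384 + 5.7147 = 23.0014
F = (S − I)·e^(rT) = (309.70 − 23.0014) · e^(0.0248·11/12)
= 286.6986 · e^0.022733 = 286.6986 × 1.022993 = €293.29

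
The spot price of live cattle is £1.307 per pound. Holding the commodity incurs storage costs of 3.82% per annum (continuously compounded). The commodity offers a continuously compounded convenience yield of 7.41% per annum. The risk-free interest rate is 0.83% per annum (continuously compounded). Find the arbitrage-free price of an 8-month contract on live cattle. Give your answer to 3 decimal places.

£1.283 per pound

Net carry = r + u − y = 0.0083 + 0.0382 − 0.0741 = -0.0276
F = S·e^((r+u−y)T) = 1.307 · e^(-0.0276 × 8/12) = 1.307 · e^-0.018400
= 1.307 × 0.981768 = £1.283 per pound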